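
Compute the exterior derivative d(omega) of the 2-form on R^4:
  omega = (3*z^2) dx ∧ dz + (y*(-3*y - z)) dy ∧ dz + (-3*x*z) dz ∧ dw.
d(omega) = (-3*z) dx ∧ dz ∧ dw

For a 2-form omega = sum_{i<j} g_{ij} dx_i ∧ dx_j, the exterior derivative is
  d(omega) = sum_{i<j} d(g_{ij}) ∧ dx_i ∧ dx_j = sum_{i<j, k} (∂g_{ij}/∂x_k) dx_k ∧ dx_i ∧ dx_j.
Expand each term, using dx_k ∧ dx_i ∧ dx_j = sgn(permutation) dx_{(a)} ∧ dx_{(b)} ∧ dx_{(c)} with (a < b < c) sorted:
  d(-3*x*z) includes (∂/∂x)(-3*x*z) dx = (-3*z) dx, which multiplied by dz ∧ dw gives (-3*z) dx ∧ dz ∧ dw
Collecting like 3-forms: d(omega) = (-3*z) dx ∧ dz ∧ dw.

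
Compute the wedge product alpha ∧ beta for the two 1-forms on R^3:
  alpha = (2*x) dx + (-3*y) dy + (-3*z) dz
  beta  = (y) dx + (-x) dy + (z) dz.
alpha ∧ beta = (-2*x^2 + 3*y^2) dx ∧ dy + (z*(2*x + 3*y)) dx ∧ dz + (-3*z*(x + y)) dy ∧ dz

Distribute the wedge, using dx_i ∧ dx_j = -dx_j ∧ dx_i and dx_i ∧ dx_i = 0. For each pair (i, j) with i < j, the coefficient of dx_i ∧ dx_j in alpha ∧ beta is (alpha_i * beta_j - alpha_j * beta_i). Collecting: alpha ∧ beta = (-2*x^2 + 3*y^2) dx ∧ dy + (z*(2*x + 3*y)) dx ∧ dz + (-3*z*(x + y)) dy ∧ dz.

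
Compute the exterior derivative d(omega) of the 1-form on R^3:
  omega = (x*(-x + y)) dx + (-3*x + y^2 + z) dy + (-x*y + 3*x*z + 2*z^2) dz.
d(omega) = (-x - 3) dx ∧ dy + (-y + 3*z) dx ∧ dz + (-x - 1) dy ∧ dz

For a 1-form omega = sum_i f_i dx_i, the exterior derivative is
  d(omega) = sum_{i < j} (∂f_j/∂x_i - ∂f_i/∂x_j) dx_i ∧ dx_j.
  coefficient of dx ∧ dy: ∂f_2/∂x - ∂f_1/∂y = ∂(-3*x + y^2 + z)/∂x - ∂(x*(-x + y))/∂y = -x - 3
  coefficient of dx ∧ dz: ∂f_3/∂x - ∂f_1/∂z = ∂(-x*y + 3*x*z + 2*z^2)/∂x - ∂(x*(-x + y))/∂z = -y + 3*z
  coefficient of dy ∧ dz: ∂f_3/∂y - ∂f_2/∂z = ∂(-x*y + 3*x*z + 2*z^2)/∂y - ∂(-3*x + y^2 + z)/∂z = -x - 1
Assembling: d(omega) = (-x - 3) dx ∧ dy + (-y + 3*z) dx ∧ dz + (-x - 1) dy ∧ dz.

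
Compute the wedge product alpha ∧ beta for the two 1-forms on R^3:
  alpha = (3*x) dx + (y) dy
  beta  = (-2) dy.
alpha ∧ beta = (-6*x) dx ∧ dy

Distribute the wedge, using dx_i ∧ dx_j = -dx_j ∧ dx_i and dx_i ∧ dx_i = 0. For each pair (i, j) with i < j, the coefficient of dx_i ∧ dx_j in alpha ∧ beta is (alpha_i * beta_j - alpha_j * beta_i). Collecting: alpha ∧ beta = (-6*x) dx ∧ dy.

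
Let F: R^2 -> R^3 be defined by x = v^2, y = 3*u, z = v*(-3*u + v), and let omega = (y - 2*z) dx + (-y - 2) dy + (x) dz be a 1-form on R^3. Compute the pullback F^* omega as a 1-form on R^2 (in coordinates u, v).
F^* omega = (-9*u - 3*v^3 - 6) du + (v*(9*u*v + 6*u - 2*v^2)) dv

Using F^*(f dg) = (f ∘ F) d(g ∘ F), substitute each coordinate x_i by F_i(u, v) in f_i, and replace dx_i by d F_i = (∂F_i/∂u) du + (∂F_i/∂v) dv.
  For the x component: f_1(F) = 6*u*v + 3*u - 2*v^2; d F_1 = (0) du + (2*v) dv
  For the y component: f_2(F) = -3*u - 2; d F_2 = (3) du + (0) dv
  For the z component: f_3(F) = v^2; d F_3 = (-3*v) du + (-3*u + 2*v) dv
Combining and collecting du, dv coefficients:
  coeff of du: -9*u - 3*v^3 - 6
  coeff of dv: v*(9*u*v + 6*u - 2*v^2)
F^* omega = (-9*u - 3*v^3 - 6) du + (v*(9*u*v + 6*u - 2*v^2)) dv.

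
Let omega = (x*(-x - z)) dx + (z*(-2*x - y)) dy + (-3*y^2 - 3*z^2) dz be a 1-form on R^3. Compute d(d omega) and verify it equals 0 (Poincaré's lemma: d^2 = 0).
d(d omega) = 0

Step 1: d omega = sum_{i<j} (∂f_j/∂x_i - ∂f_i/∂x_j) dx_i ∧ dx_j:
  coeff of dx ∧ dy: -2*z
  coeff of dx ∧ dz: x
  coeff of dy ∧ dz: 2*x - 5*y
Step 2: Apply d again to each 2-form coefficient. The only possible 3-form in R^3 is dx ∧ dy ∧ dz, with coefficient
  ∂(coeff of dy∧dz)/∂x - ∂(coeff of dx∧dz)/∂y + ∂(coeff of dx∧dy)/∂z
  = ∂/∂x (2*x - 5*y) - ∂/∂y (x) + ∂/∂z (-2*z).
Each of these terms simplifies to sums of mixed partials that cancel in pairs. The result is 0 (by equality of mixed partials for smooth functions — Schwarz / Clairaut).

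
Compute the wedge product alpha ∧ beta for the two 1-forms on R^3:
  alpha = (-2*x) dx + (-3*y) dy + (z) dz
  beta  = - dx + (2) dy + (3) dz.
alpha ∧ beta = (-4*x - 3*y) dx ∧ dy + (-6*x + z) dx ∧ dz + (-9*y - 2*z) dy ∧ dz

Distribute the wedge, using dx_i ∧ dx_j = -dx_j ∧ dx_i and dx_i ∧ dx_i = 0. For each pair (i, j) with i < j, the coefficient of dx_i ∧ dx_j in alpha ∧ beta is (alpha_i * beta_j - alpha_j * beta_i). Collecting: alpha ∧ beta = (-4*x - 3*y) dx ∧ dy + (-6*x + z) dx ∧ dz + (-9*y - 2*z) dy ∧ dz.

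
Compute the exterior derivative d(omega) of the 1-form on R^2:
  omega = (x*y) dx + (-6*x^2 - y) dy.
d(omega) = (-13*x) dx ∧ dy

For a 1-form omega = sum_i f_i dx_i, the exterior derivative is
  d(omega) = sum_{i < j} (∂f_j/∂x_i - ∂f_i/∂x_j) dx_i ∧ dx_j.
  coefficient of dx ∧ dy: ∂f_2/∂x - ∂f_1/∂y = ∂(-6*x^2 - y)/∂x - ∂(x*y)/∂y = -13*x
Assembling: d(omega) = (-13*x) dx ∧ dy.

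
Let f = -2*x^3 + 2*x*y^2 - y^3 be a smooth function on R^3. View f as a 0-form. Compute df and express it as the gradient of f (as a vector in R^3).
df = (-6*x^2 + 2*y^2) dx + (y*(4*x - 3*y)) dy + (0) dz; grad f = (-6*x^2 + 2*y^2, y*(4*x - 3*y), 0)

For a 0-form f, d f = (∂f/∂x) dx + (∂f/∂y) dy + (∂f/∂z) dz. The components of the vector representation are exactly the entries of grad f in Cartesian coordinates:
  ∂f/∂x = -6*x^2 + 2*y^2
  ∂f/∂y = y*(4*x - 3*y)
  ∂f/∂z = 0.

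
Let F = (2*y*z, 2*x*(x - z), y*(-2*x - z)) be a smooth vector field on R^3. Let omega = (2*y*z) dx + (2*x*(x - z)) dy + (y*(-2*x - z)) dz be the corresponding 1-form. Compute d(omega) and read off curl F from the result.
d(omega) = (-z) dy ∧ dz + (4*y) dz ∧ dx + (4*x - 4*z) dx ∧ dy; curl F = (-z, 4*y, 4*x - 4*z)

d omega = sum_{i<j} (∂f_j/∂x_i - ∂f_i/∂x_j) dx_i ∧ dx_j. Under the identification (dy ∧ dz, dz ∧ dx, dx ∧ dy) ↔ (e_x, e_y, e_z), the coefficients are exactly the components of curl F. Compute:
  ∂R/∂y - ∂Q/∂z = (-2*x - z) - (-2*x) = -z
  ∂P/∂z - ∂R/∂x = (2*y) - (-2*y) = 4*y
  ∂Q/∂x - ∂P/∂y = (4*x - 2*z) - (2*z) = 4*x - 4*z.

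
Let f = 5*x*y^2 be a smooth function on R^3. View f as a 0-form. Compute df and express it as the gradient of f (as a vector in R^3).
df = (5*y^2) dx + (10*x*y) dy + (0) dz; grad f = (5*y^2, 10*x*y, 0)

For a 0-form f, d f = (∂f/∂x) dx + (∂f/∂y) dy + (∂f/∂z) dz. The components of the vector representation are exactly the entries of grad f in Cartesian coordinates:
  ∂f/∂x = 5*y^2
  ∂f/∂y = 10*x*y
  ∂f/∂z = 0.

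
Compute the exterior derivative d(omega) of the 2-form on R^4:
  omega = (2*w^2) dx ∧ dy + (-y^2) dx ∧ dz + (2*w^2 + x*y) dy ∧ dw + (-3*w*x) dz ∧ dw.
d(omega) = (4*w + y) dx ∧ dy ∧ dw + (2*y) dx ∧ dy ∧ dz + (-3*w) dx ∧ dz ∧ dw

For a 2-form omega = sum_{i<j} g_{ij} dx_i ∧ dx_j, the exterior derivative is
  d(omega) = sum_{i<j} d(g_{ij}) ∧ dx_i ∧ dx_j = sum_{i<j, k} (∂g_{ij}/∂x_k) dx_k ∧ dx_i ∧ dx_j.
Expand each term, using dx_k ∧ dx_i ∧ dx_j = sgn(permutation) dx_{(a)} ∧ dx_{(b)} ∧ dx_{(c)} with (a < b < c) sorted:
  d(2*w^2) includes (∂/∂w)(2*w^2) dw = (4*w) dw, which multiplied by dx ∧ dy gives (4*w) dx ∧ dy ∧ dw
  d(-y^2) includes (∂/∂y)(-y^2) dy = (-2*y) dy, which multiplied by dx ∧ dz gives (2*y) dx ∧ dy ∧ dz
  d(2*w^2 + x*y) includes (∂/∂x)(2*w^2 + x*y) dx = (y) dx, which multiplied by dy ∧ dw gives (y) dx ∧ dy ∧ dw
  d(-3*w*x) includes (∂/∂x)(-3*w*x) dx = (-3*w) dx, which multiplied by dz ∧ dw gives (-3*w) dx ∧ dz ∧ dw
Collecting like 3-forms: d(omega) = (4*w + y) dx ∧ dy ∧ dw + (2*y) dx ∧ dy ∧ dz + (-3*w) dx ∧ dz ∧ dw.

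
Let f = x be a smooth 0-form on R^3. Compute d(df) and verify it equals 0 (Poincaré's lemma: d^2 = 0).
d(df) = 0

Step 1: df = sum_i (∂f/∂x_i) dx_i = (1) dx + (0) dy + (0) dz.
Step 2: Apply d again. Using the 1-form formula, the coefficient of dx ∧ dy in d(df) is ∂^2 f/∂x ∂y - ∂^2 f/∂y ∂x = (0) - (0) = 0 (equality of mixed partials for smooth f).
Similarly for dx ∧ dz and dy ∧ dz — all coefficients vanish. So d(df) = 0.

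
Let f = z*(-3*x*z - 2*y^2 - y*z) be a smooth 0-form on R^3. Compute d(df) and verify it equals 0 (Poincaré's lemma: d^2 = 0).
d(df) = 0

Step 1: df = sum_i (∂f/∂x_i) dx_i = (-3*z^2) dx + (z*(-4*y - z)) dy + (-6*x*z - 2*y^2 - 2*y*z) dz.
Step 2: Apply d again. Using the 1-form formula, the coefficient of dx ∧ dy in d(df) is ∂^2 f/∂x ∂y - ∂^2 f/∂y ∂x = (0) - (0) = 0 (equality of mixed partials for smooth f).
Similarly for dx ∧ dz and dy ∧ dz — all coefficients vanish. So d(df) = 0.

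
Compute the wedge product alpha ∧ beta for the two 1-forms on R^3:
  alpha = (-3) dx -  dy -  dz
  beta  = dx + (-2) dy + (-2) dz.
alpha ∧ beta = (7) dx ∧ dy + (7) dx ∧ dz

Distribute the wedge, using dx_i ∧ dx_j = -dx_j ∧ dx_i and dx_i ∧ dx_i = 0. For each pair (i, j) with i < j, the coefficient of dx_i ∧ dx_j in alpha ∧ beta is (alpha_i * beta_j - alpha_j * beta_i). Collecting: alpha ∧ beta = (7) dx ∧ dy + (7) dx ∧ dz.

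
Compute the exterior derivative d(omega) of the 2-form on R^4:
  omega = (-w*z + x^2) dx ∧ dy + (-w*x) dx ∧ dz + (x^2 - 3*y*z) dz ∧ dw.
d(omega) = (-w) dx ∧ dy ∧ dz + (-z) dx ∧ dy ∧ dw + (x) dx ∧ dz ∧ dw + (-3*z) dy ∧ dz ∧ dw

For a 2-form omega = sum_{i<j} g_{ij} dx_i ∧ dx_j, the exterior derivative is
  d(omega) = sum_{i<j} d(g_{ij}) ∧ dx_i ∧ dx_j = sum_{i<j, k} (∂g_{ij}/∂x_k) dx_k ∧ dx_i ∧ dx_j.
Expand each term, using dx_k ∧ dx_i ∧ dx_j = sgn(permutation) dx_{(a)} ∧ dx_{(b)} ∧ dx_{(c)} with (a < b < c) sorted:
  d(-w*z + x^2) includes (∂/∂z)(-w*z + x^2) dz = (-w) dz, which multiplied by dx ∧ dy gives (-w) dx ∧ dy ∧ dz
  d(-w*z + x^2) includes (∂/∂w)(-w*z + x^2) dw = (-z) dw, which multiplied by dx ∧ dy gives (-z) dx ∧ dy ∧ dw
  d(-w*x) includes (∂/∂w)(-w*x) dw = (-x) dw, which multiplied by dx ∧ dz gives (-x) dx ∧ dz ∧ dw
  d(x^2 - 3*y*z) includes (∂/∂x)(x^2 - 3*y*z) dx = (2*x) dx, which multiplied by dz ∧ dw gives (2*x) dx ∧ dz ∧ dw
  d(x^2 - 3*y*z) includes (∂/∂y)(x^2 - 3*y*z) dy = (-3*z) dy, which multiplied by dz ∧ dw gives (-3*z) dy ∧ dz ∧ dw
Collecting like 3-forms: d(omega) = (-w) dx ∧ dy ∧ dz + (-z) dx ∧ dy ∧ dw + (x) dx ∧ dz ∧ dw + (-3*z) dy ∧ dz ∧ dw.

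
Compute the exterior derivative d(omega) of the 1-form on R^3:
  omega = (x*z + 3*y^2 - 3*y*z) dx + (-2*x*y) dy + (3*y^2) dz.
d(omega) = (-8*y + 3*z) dx ∧ dy + (-x + 3*y) dx ∧ dz + (6*y) dy ∧ dz

For a 1-form omega = sum_i f_i dx_i, the exterior derivative is
  d(omega) = sum_{i < j} (∂f_j/∂x_i - ∂f_i/∂x_j) dx_i ∧ dx_j.
  coefficient of dx ∧ dy: ∂f_2/∂x - ∂f_1/∂y = ∂(-2*x*y)/∂x - ∂(x*z + 3*y^2 - 3*y*z)/∂y = -8*y + 3*z
  coefficient of dx ∧ dz: ∂f_3/∂x - ∂f_1/∂z = ∂(3*y^2)/∂x - ∂(x*z + 3*y^2 - 3*y*z)/∂z = -x + 3*y
  coefficient of dy ∧ dz: ∂f_3/∂y - ∂f_2/∂z = ∂(3*y^2)/∂y - ∂(-2*x*y)/∂z = 6*y
Assembling: d(omega) = (-8*y + 3*z) dx ∧ dy + (-x + 3*y) dx ∧ dz + (6*y) dy ∧ dz.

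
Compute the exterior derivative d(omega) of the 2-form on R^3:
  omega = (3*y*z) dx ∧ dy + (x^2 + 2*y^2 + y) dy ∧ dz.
d(omega) = (2*x + 3*y) dx ∧ dy ∧ dz

For a 2-form omega = sum_{i<j} g_{ij} dx_i ∧ dx_j, the exterior derivative is
  d(omega) = sum_{i<j} d(g_{ij}) ∧ dx_i ∧ dx_j = sum_{i<j, k} (∂g_{ij}/∂x_k) dx_k ∧ dx_i ∧ dx_j.
Expand each term, using dx_k ∧ dx_i ∧ dx_j = sgn(permutation) dx_{(a)} ∧ dx_{(b)} ∧ dx_{(c)} with (a < b < c) sorted:
  d(3*y*z) includes (∂/∂z)(3*y*z) dz = (3*y) dz, which multiplied by dx ∧ dy gives (3*y) dx ∧ dy ∧ dz
  d(x^2 + 2*y^2 + y) includes (∂/∂x)(x^2 + 2*y^2 + y) dx = (2*x) dx, which multiplied by dy ∧ dz gives (2*x) dx ∧ dy ∧ dz
Collecting like 3-forms: d(omega) = (2*x + 3*y) dx ∧ dy ∧ dz.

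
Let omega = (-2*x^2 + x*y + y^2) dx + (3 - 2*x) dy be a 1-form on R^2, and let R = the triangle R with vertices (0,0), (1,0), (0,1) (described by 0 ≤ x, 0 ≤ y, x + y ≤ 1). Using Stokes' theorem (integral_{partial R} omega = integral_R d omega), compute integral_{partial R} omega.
integral_(partial R) omega = -3/2

Stokes: integral_partial_R omega = integral_R d omega with d omega = (∂Q/∂x - ∂P/∂y) dx ∧ dy.
  ∂Q/∂x = -2
  ∂P/∂y = x + 2*y
  integrand = ∂Q/∂x - ∂P/∂y = -x - 2*y - 2.
Integrating over R: integral_0^1 integral_0^{1-x} (-x - 2*y - 2) dy dx = -3/2.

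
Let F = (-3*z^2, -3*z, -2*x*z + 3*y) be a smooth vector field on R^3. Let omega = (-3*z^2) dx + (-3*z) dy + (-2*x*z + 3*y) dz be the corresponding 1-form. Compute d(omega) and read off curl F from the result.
d(omega) = (6) dy ∧ dz + (-4*z) dz ∧ dx + (0) dx ∧ dy; curl F = (6, -4*z, 0)

d omega = sum_{i<j} (∂f_j/∂x_i - ∂f_i/∂x_j) dx_i ∧ dx_j. Under the identification (dy ∧ dz, dz ∧ dx, dx ∧ dy) ↔ (e_x, e_y, e_z), the coefficients are exactly the components of curl F. Compute:
  ∂R/∂y - ∂Q/∂z = (3) - (-3) = 6
  ∂P/∂z - ∂R/∂x = (-6*z) - (-2*z) = -4*z
  ∂Q/∂x - ∂P/∂y = (0) - (0) = 0.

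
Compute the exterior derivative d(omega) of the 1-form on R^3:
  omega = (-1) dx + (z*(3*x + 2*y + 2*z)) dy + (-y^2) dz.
d(omega) = (3*z) dx ∧ dy + (-3*x - 4*y - 4*z) dy ∧ dz

For a 1-form omega = sum_i f_i dx_i, the exterior derivative is
  d(omega) = sum_{i < j} (∂f_j/∂x_i - ∂f_i/∂x_j) dx_i ∧ dx_j.
  coefficient of dx ∧ dy: ∂f_2/∂x - ∂f_1/∂y = ∂(z*(3*x + 2*y + 2*z))/∂x - ∂(-1)/∂y = 3*z
  coefficient of dy ∧ dz: ∂f_3/∂y - ∂f_2/∂z = ∂(-y^2)/∂y - ∂(z*(3*x + 2*y + 2*z))/∂z = -3*x - 4*y - 4*z
Assembling: d(omega) = (3*z) dx ∧ dy + (-3*x - 4*y - 4*z) dy ∧ dz.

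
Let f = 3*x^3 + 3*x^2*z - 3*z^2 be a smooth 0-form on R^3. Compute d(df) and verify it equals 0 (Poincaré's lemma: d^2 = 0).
d(df) = 0

Step 1: df = sum_i (∂f/∂x_i) dx_i = (3*x*(3*x + 2*z)) dx + (0) dy + (3*x^2 - 6*z) dz.
Step 2: Apply d again. Using the 1-form formula, the coefficient of dx ∧ dy in d(df) is ∂^2 f/∂x ∂y - ∂^2 f/∂y ∂x = (0) - (0) = 0 (equality of mixed partials for smooth f).
Similarly for dx ∧ dz and dy ∧ dz — all coefficients vanish. So d(df) = 0.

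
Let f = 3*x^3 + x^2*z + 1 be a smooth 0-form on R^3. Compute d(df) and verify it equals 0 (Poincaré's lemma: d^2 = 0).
d(df) = 0

Step 1: df = sum_i (∂f/∂x_i) dx_i = (x*(9*x + 2*z)) dx + (0) dy + (x^2) dz.
Step 2: Apply d again. Using the 1-form formula, the coefficient of dx ∧ dy in d(df) is ∂^2 f/∂x ∂y - ∂^2 f/∂y ∂x = (0) - (0) = 0 (equality of mixed partials for smooth f).
Similarly for dx ∧ dz and dy ∧ dz — all coefficients vanish. So d(df) = 0.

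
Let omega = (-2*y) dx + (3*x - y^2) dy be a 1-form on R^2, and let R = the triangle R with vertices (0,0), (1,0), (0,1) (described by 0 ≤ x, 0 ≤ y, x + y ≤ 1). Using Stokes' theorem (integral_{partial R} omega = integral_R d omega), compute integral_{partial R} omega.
integral_(partial R) omega = 5/2

Stokes: integral_partial_R omega = integral_R d omega with d omega = (∂Q/∂x - ∂P/∂y) dx ∧ dy.
  ∂Q/∂x = 3
  ∂P/∂y = -2
  integrand = ∂Q/∂x - ∂P/∂y = 5.
Integrating over R: integral_0^1 integral_0^{1-x} (5) dy dx = 5/2.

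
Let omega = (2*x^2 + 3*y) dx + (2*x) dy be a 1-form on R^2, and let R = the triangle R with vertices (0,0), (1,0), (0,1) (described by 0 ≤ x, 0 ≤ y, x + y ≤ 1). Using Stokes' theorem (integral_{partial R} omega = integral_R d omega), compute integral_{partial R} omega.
integral_(partial R) omega = -1/2

Stokes: integral_partial_R omega = integral_R d omega with d omega = (∂Q/∂x - ∂P/∂y) dx ∧ dy.
  ∂Q/∂x = 2
  ∂P/∂y = 3
  integrand = ∂Q/∂x - ∂P/∂y = -1.
Integrating over R: integral_0^1 integral_0^{1-x} (-1) dy dx = -1/2.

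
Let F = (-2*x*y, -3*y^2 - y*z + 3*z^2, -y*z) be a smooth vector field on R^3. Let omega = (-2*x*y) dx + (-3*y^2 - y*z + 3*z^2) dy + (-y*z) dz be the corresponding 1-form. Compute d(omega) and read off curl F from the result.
d(omega) = (y - 7*z) dy ∧ dz + (0) dz ∧ dx + (2*x) dx ∧ dy; curl F = (y - 7*z, 0, 2*x)

d omega = sum_{i<j} (∂f_j/∂x_i - ∂f_i/∂x_j) dx_i ∧ dx_j. Under the identification (dy ∧ dz, dz ∧ dx, dx ∧ dy) ↔ (e_x, e_y, e_z), the coefficients are exactly the components of curl F. Compute:
  ∂R/∂y - ∂Q/∂z = (-z) - (-y + 6*z) = y - 7*z
  ∂P/∂z - ∂R/∂x = (0) - (0) = 0
  ∂Q/∂x - ∂P/∂y = (0) - (-2*x) = 2*x.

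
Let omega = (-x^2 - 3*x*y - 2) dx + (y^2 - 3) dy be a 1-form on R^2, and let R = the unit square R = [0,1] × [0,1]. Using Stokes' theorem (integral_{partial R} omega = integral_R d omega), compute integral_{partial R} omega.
integral_(partial R) omega = 3/2

Stokes: integral_partial_R omega = integral_R d omega with d omega = (∂Q/∂x - ∂P/∂y) dx ∧ dy.
  ∂Q/∂x = 0
  ∂P/∂y = -3*x
  integrand = ∂Q/∂x - ∂P/∂y = 3*x.
Integrating over R: integral_0^1 integral_0^1 (3*x) dx dy = 3/2.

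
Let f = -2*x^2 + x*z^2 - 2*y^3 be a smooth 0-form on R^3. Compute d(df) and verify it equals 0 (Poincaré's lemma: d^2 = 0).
d(df) = 0

Step 1: df = sum_i (∂f/∂x_i) dx_i = (-4*x + z^2) dx + (-6*y^2) dy + (2*x*z) dz.
Step 2: Apply d again. Using the 1-form formula, the coefficient of dx ∧ dy in d(df) is ∂^2 f/∂x ∂y - ∂^2 f/∂y ∂x = (0) - (0) = 0 (equality of mixed partials for smooth f).
Similarly for dx ∧ dz and dy ∧ dz — all coefficients vanish. So d(df) = 0.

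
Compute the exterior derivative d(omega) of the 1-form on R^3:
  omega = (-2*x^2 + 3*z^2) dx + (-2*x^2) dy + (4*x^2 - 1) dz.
d(omega) = (-4*x) dx ∧ dy + (8*x - 6*z) dx ∧ dz

For a 1-form omega = sum_i f_i dx_i, the exterior derivative is
  d(omega) = sum_{i < j} (∂f_j/∂x_i - ∂f_i/∂x_j) dx_i ∧ dx_j.
  coefficient of dx ∧ dy: ∂f_2/∂x - ∂f_1/∂y = ∂(-2*x^2)/∂x - ∂(-2*x^2 + 3*z^2)/∂y = -4*x
  coefficient of dx ∧ dz: ∂f_3/∂x - ∂f_1/∂z = ∂(4*x^2 - 1)/∂x - ∂(-2*x^2 + 3*z^2)/∂z = 8*x - 6*z
Assembling: d(omega) = (-4*x) dx ∧ dy + (8*x - 6*z) dx ∧ dz.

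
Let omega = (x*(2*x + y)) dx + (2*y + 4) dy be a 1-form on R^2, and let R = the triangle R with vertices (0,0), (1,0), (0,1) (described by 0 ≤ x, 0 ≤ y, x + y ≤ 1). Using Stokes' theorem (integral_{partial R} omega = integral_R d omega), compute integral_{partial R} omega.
integral_(partial R) omega = -1/6

Stokes: integral_partial_R omega = integral_R d omega with d omega = (∂Q/∂x - ∂P/∂y) dx ∧ dy.
  ∂Q/∂x = 0
  ∂P/∂y = x
  integrand = ∂Q/∂x - ∂P/∂y = -x.
Integrating over R: integral_0^1 integral_0^{1-x} (-x) dy dx = -1/6.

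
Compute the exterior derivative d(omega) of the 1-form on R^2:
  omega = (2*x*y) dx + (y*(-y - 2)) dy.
d(omega) = (-2*x) dx ∧ dy

For a 1-form omega = sum_i f_i dx_i, the exterior derivative is
  d(omega) = sum_{i < j} (∂f_j/∂x_i - ∂f_i/∂x_j) dx_i ∧ dx_j.
  coefficient of dx ∧ dy: ∂f_2/∂x - ∂f_1/∂y = ∂(y*(-y - 2))/∂x - ∂(2*x*y)/∂y = -2*x
Assembling: d(omega) = (-2*x) dx ∧ dy.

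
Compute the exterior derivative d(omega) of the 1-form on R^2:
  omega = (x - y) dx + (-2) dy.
d(omega) = (1) dx ∧ dy

For a 1-form omega = sum_i f_i dx_i, the exterior derivative is
  d(omega) = sum_{i < j} (∂f_j/∂x_i - ∂f_i/∂x_j) dx_i ∧ dx_j.
  coefficient of dx ∧ dy: ∂f_2/∂x - ∂f_1/∂y = ∂(-2)/∂x - ∂(x - y)/∂y = 1
Assembling: d(omega) = (1) dx ∧ dy.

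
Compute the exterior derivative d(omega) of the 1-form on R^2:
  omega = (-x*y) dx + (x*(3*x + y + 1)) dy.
d(omega) = (7*x + y + 1) dx ∧ dy

For a 1-form omega = sum_i f_i dx_i, the exterior derivative is
  d(omega) = sum_{i < j} (∂f_j/∂x_i - ∂f_i/∂x_j) dx_i ∧ dx_j.
  coefficient of dx ∧ dy: ∂f_2/∂x - ∂f_1/∂y = ∂(x*(3*x + y + 1))/∂x - ∂(-x*y)/∂y = 7*x + y + 1
Assembling: d(omega) = (7*x + y + 1) dx ∧ dy.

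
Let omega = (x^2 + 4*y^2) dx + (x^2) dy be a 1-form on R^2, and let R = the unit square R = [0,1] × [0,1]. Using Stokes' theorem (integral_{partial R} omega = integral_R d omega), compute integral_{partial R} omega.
integral_(partial R) omega = -3

Stokes: integral_partial_R omega = integral_R d omega with d omega = (∂Q/∂x - ∂P/∂y) dx ∧ dy.
  ∂Q/∂x = 2*x
  ∂P/∂y = 8*y
  integrand = ∂Q/∂x - ∂P/∂y = 2*x - 8*y.
Integrating over R: integral_0^1 integral_0^1 (2*x - 8*y) dx dy = -3.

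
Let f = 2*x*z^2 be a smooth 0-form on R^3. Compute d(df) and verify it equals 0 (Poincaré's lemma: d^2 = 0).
d(df) = 0

Step 1: df = sum_i (∂f/∂x_i) dx_i = (2*z^2) dx + (0) dy + (4*x*z) dz.
Step 2: Apply d again. Using the 1-form formula, the coefficient of dx ∧ dy in d(df) is ∂^2 f/∂x ∂y - ∂^2 f/∂y ∂x = (0) - (0) = 0 (equality of mixed partials for smooth f).
Similarly for dx ∧ dz and dy ∧ dz — all coefficients vanish. So d(df) = 0.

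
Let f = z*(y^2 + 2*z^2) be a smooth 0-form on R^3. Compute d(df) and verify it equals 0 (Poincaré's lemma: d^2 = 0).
d(df) = 0

Step 1: df = sum_i (∂f/∂x_i) dx_i = (0) dx + (2*y*z) dy + (y^2 + 6*z^2) dz.
Step 2: Apply d again. Using the 1-form formula, the coefficient of dx ∧ dy in d(df) is ∂^2 f/∂x ∂y - ∂^2 f/∂y ∂x = (0) - (0) = 0 (equality of mixed partials for smooth f).
Similarly for dx ∧ dz and dy ∧ dz — all coefficients vanish. So d(df) = 0.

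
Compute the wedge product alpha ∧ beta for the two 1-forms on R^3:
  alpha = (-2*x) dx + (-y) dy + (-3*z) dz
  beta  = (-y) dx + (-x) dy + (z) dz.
alpha ∧ beta = (2*x^2 - y^2) dx ∧ dy + (-z*(2*x + 3*y)) dx ∧ dz + (-z*(3*x + y)) dy ∧ dz

Distribute the wedge, using dx_i ∧ dx_j = -dx_j ∧ dx_i and dx_i ∧ dx_i = 0. For each pair (i, j) with i < j, the coefficient of dx_i ∧ dx_j in alpha ∧ beta is (alpha_i * beta_j - alpha_j * beta_i). Collecting: alpha ∧ beta = (2*x^2 - y^2) dx ∧ dy + (-z*(2*x + 3*y)) dx ∧ dz + (-z*(3*x + y)) dy ∧ dz.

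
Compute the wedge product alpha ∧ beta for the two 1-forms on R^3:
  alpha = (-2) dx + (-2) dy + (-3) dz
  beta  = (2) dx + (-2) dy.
alpha ∧ beta = (8) dx ∧ dy + (6) dx ∧ dz + (-6) dy ∧ dz

Distribute the wedge, using dx_i ∧ dx_j = -dx_j ∧ dx_i and dx_i ∧ dx_i = 0. For each pair (i, j) with i < j, the coefficient of dx_i ∧ dx_j in alpha ∧ beta is (alpha_i * beta_j - alpha_j * beta_i). Collecting: alpha ∧ beta = (8) dx ∧ dy + (6) dx ∧ dz + (-6) dy ∧ dz.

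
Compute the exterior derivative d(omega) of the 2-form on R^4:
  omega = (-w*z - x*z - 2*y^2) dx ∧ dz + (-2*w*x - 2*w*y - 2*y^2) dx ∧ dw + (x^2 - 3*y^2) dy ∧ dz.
d(omega) = (2*x + 4*y) dx ∧ dy ∧ dz + (-z) dx ∧ dz ∧ dw + (2*w + 4*y) dx ∧ dy ∧ dw

For a 2-form omega = sum_{i<j} g_{ij} dx_i ∧ dx_j, the exterior derivative is
  d(omega) = sum_{i<j} d(g_{ij}) ∧ dx_i ∧ dx_j = sum_{i<j, k} (∂g_{ij}/∂x_k) dx_k ∧ dx_i ∧ dx_j.
Expand each term, using dx_k ∧ dx_i ∧ dx_j = sgn(permutation) dx_{(a)} ∧ dx_{(b)} ∧ dx_{(c)} with (a < b < c) sorted:
  d(-w*z - x*z - 2*y^2) includes (∂/∂y)(-w*z - x*z - 2*y^2) dy = (-4*y) dy, which multiplied by dx ∧ dz gives (4*y) dx ∧ dy ∧ dz
  d(-w*z - x*z - 2*y^2) includes (∂/∂w)(-w*z - x*z - 2*y^2) dw = (-z) dw, which multiplied by dx ∧ dz gives (-z) dx ∧ dz ∧ dw
  d(-2*w*x - 2*w*y - 2*y^2) includes (∂/∂y)(-2*w*x - 2*w*y - 2*y^2) dy = (-2*w - 4*y) dy, which multiplied by dx ∧ dw gives (2*w + 4*y) dx ∧ dy ∧ dw
  d(x^2 - 3*y^2) includes (∂/∂x)(x^2 - 3*y^2) dx = (2*x) dx, which multiplied by dy ∧ dz gives (2*x) dx ∧ dy ∧ dz
Collecting like 3-forms: d(omega) = (2*x + 4*y) dx ∧ dy ∧ dz + (-z) dx ∧ dz ∧ dw + (2*w + 4*y) dx ∧ dy ∧ dw.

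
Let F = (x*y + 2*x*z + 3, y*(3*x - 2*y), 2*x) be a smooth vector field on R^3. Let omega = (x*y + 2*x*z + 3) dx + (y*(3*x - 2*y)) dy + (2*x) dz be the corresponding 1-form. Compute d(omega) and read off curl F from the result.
d(omega) = (0) dy ∧ dz + (2*x - 2) dz ∧ dx + (-x + 3*y) dx ∧ dy; curl F = (0, 2*x - 2, -x + 3*y)

d omega = sum_{i<j} (∂f_j/∂x_i - ∂f_i/∂x_j) dx_i ∧ dx_j. Under the identification (dy ∧ dz, dz ∧ dx, dx ∧ dy) ↔ (e_x, e_y, e_z), the coefficients are exactly the components of curl F. Compute:
  ∂R/∂y - ∂Q/∂z = (0) - (0) = 0
  ∂P/∂z - ∂R/∂x = (2*x) - (2) = 2*x - 2
  ∂Q/∂x - ∂P/∂y = (3*y) - (x) = -x + 3*y.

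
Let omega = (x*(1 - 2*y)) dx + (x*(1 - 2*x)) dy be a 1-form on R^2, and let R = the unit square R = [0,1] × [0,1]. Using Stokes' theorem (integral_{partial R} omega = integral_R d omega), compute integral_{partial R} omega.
integral_(partial R) omega = 0

Stokes: integral_partial_R omega = integral_R d omega with d omega = (∂Q/∂x - ∂P/∂y) dx ∧ dy.
  ∂Q/∂x = 1 - 4*x
  ∂P/∂y = -2*x
  integrand = ∂Q/∂x - ∂P/∂y = 1 - 2*x.
Integrating over R: integral_0^1 integral_0^1 (1 - 2*x) dx dy = 0.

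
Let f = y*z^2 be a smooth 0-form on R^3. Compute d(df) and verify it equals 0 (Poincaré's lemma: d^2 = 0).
d(df) = 0

Step 1: df = sum_i (∂f/∂x_i) dx_i = (0) dx + (z^2) dy + (2*y*z) dz.
Step 2: Apply d again. Using the 1-form formula, the coefficient of dx ∧ dy in d(df) is ∂^2 f/∂x ∂y - ∂^2 f/∂y ∂x = (0) - (0) = 0 (equality of mixed partials for smooth f).
Similarly for dx ∧ dz and dy ∧ dz — all coefficients vanish. So d(df) = 0.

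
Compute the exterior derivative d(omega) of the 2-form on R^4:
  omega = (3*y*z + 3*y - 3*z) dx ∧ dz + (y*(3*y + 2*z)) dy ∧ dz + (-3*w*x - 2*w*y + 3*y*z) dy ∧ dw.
d(omega) = (-3*z - 3) dx ∧ dy ∧ dz + (-3*w) dx ∧ dy ∧ dw + (-3*y) dy ∧ dz ∧ dw

For a 2-form omega = sum_{i<j} g_{ij} dx_i ∧ dx_j, the exterior derivative is
  d(omega) = sum_{i<j} d(g_{ij}) ∧ dx_i ∧ dx_j = sum_{i<j, k} (∂g_{ij}/∂x_k) dx_k ∧ dx_i ∧ dx_j.
Expand each term, using dx_k ∧ dx_i ∧ dx_j = sgn(permutation) dx_{(a)} ∧ dx_{(b)} ∧ dx_{(c)} with (a < b < c) sorted:
  d(3*y*z + 3*y - 3*z) includes (∂/∂y)(3*y*z + 3*y - 3*z) dy = (3*z + 3) dy, which multiplied by dx ∧ dz gives (-3*z - 3) dx ∧ dy ∧ dz
  d(-3*w*x - 2*w*y + 3*y*z) includes (∂/∂x)(-3*w*x - 2*w*y + 3*y*z) dx = (-3*w) dx, which multiplied by dy ∧ dw gives (-3*w) dx ∧ dy ∧ dw
  d(-3*w*x - 2*w*y + 3*y*z) includes (∂/∂z)(-3*w*x - 2*w*y + 3*y*z) dz = (3*y) dz, which multiplied by dy ∧ dw gives (-3*y) dy ∧ dz ∧ dw
Collecting like 3-forms: d(omega) = (-3*z - 3) dx ∧ dy ∧ dz + (-3*w) dx ∧ dy ∧ dw + (-3*y) dy ∧ dz ∧ dw.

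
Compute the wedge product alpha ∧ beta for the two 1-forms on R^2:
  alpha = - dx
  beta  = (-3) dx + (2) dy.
alpha ∧ beta = (-2) dx ∧ dy

Distribute the wedge, using dx_i ∧ dx_j = -dx_j ∧ dx_i and dx_i ∧ dx_i = 0. For each pair (i, j) with i < j, the coefficient of dx_i ∧ dx_j in alpha ∧ beta is (alpha_i * beta_j - alpha_j * beta_i). Collecting: alpha ∧ beta = (-2) dx ∧ dy.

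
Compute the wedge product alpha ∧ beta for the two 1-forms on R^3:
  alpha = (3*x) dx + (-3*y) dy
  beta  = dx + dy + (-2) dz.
alpha ∧ beta = (3*x + 3*y) dx ∧ dy + (-6*x) dx ∧ dz + (6*y) dy ∧ dz

Distribute the wedge, using dx_i ∧ dx_j = -dx_j ∧ dx_i and dx_i ∧ dx_i = 0. For each pair (i, j) with i < j, the coefficient of dx_i ∧ dx_j in alpha ∧ beta is (alpha_i * beta_j - alpha_j * beta_i). Collecting: alpha ∧ beta = (3*x + 3*y) dx ∧ dy + (-6*x) dx ∧ dz + (6*y) dy ∧ dz.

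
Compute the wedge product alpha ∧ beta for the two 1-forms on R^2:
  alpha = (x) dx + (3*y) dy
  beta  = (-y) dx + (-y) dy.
alpha ∧ beta = (y*(-x + 3*y)) dx ∧ dy

Distribute the wedge, using dx_i ∧ dx_j = -dx_j ∧ dx_i and dx_i ∧ dx_i = 0. For each pair (i, j) with i < j, the coefficient of dx_i ∧ dx_j in alpha ∧ beta is (alpha_i * beta_j - alpha_j * beta_i). Collecting: alpha ∧ beta = (y*(-x + 3*y)) dx ∧ dy.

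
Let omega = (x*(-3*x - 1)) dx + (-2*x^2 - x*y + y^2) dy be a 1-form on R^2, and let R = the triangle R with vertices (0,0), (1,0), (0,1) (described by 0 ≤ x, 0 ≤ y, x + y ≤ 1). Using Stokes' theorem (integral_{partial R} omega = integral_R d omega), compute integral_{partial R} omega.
integral_(partial R) omega = -5/6

Stokes: integral_partial_R omega = integral_R d omega with d omega = (∂Q/∂x - ∂P/∂y) dx ∧ dy.
  ∂Q/∂x = -4*x - y
  ∂P/∂y = 0
  integrand = ∂Q/∂x - ∂P/∂y = -4*x - y.
Integrating over R: integral_0^1 integral_0^{1-x} (-4*x - y) dy dx = -5/6.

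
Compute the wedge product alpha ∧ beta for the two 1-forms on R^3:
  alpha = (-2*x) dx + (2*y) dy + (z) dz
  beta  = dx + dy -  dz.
alpha ∧ beta = (-2*x - 2*y) dx ∧ dy + (2*x - z) dx ∧ dz + (-2*y - z) dy ∧ dz

Distribute the wedge, using dx_i ∧ dx_j = -dx_j ∧ dx_i and dx_i ∧ dx_i = 0. For each pair (i, j) with i < j, the coefficient of dx_i ∧ dx_j in alpha ∧ beta is (alpha_i * beta_j - alpha_j * beta_i). Collecting: alpha ∧ beta = (-2*x - 2*y) dx ∧ dy + (2*x - z) dx ∧ dz + (-2*y - z) dy ∧ dz.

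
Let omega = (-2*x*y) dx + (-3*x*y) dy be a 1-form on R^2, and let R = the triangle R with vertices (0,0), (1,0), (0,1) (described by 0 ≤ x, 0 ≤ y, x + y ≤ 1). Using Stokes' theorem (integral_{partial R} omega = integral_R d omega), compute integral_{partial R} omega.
integral_(partial R) omega = -1/6

Stokes: integral_partial_R omega = integral_R d omega with d omega = (∂Q/∂x - ∂P/∂y) dx ∧ dy.
  ∂Q/∂x = -3*y
  ∂P/∂y = -2*x
  integrand = ∂Q/∂x - ∂P/∂y = 2*x - 3*y.
Integrating over R: integral_0^1 integral_0^{1-x} (2*x - 3*y) dy dx = -1/6.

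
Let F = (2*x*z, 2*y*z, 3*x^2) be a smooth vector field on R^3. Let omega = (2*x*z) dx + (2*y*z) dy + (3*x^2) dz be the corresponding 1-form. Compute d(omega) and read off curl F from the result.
d(omega) = (-2*y) dy ∧ dz + (-4*x) dz ∧ dx + (0) dx ∧ dy; curl F = (-2*y, -4*x, 0)

d omega = sum_{i<j} (∂f_j/∂x_i - ∂f_i/∂x_j) dx_i ∧ dx_j. Under the identification (dy ∧ dz, dz ∧ dx, dx ∧ dy) ↔ (e_x, e_y, e_z), the coefficients are exactly the components of curl F. Compute:
  ∂R/∂y - ∂Q/∂z = (0) - (2*y) = -2*y
  ∂P/∂z - ∂R/∂x = (2*x) - (6*x) = -4*x
  ∂Q/∂x - ∂P/∂y = (0) - (0) = 0.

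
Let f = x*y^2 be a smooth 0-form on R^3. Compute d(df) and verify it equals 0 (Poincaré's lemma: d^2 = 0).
d(df) = 0

Step 1: df = sum_i (∂f/∂x_i) dx_i = (y^2) dx + (2*x*y) dy + (0) dz.
Step 2: Apply d again. Using the 1-form formula, the coefficient of dx ∧ dy in d(df) is ∂^2 f/∂x ∂y - ∂^2 f/∂y ∂x = (2*y) - (2*y) = 0 (equality of mixed partials for smooth f).
Similarly for dx ∧ dz and dy ∧ dz — all coefficients vanish. So d(df) = 0.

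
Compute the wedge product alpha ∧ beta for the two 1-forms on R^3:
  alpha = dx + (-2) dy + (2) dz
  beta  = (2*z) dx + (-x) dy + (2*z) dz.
alpha ∧ beta = (-x + 4*z) dx ∧ dy + (-2*z) dx ∧ dz + (2*x - 4*z) dy ∧ dz

Distribute the wedge, using dx_i ∧ dx_j = -dx_j ∧ dx_i and dx_i ∧ dx_i = 0. For each pair (i, j) with i < j, the coefficient of dx_i ∧ dx_j in alpha ∧ beta is (alpha_i * beta_j - alpha_j * beta_i). Collecting: alpha ∧ beta = (-x + 4*z) dx ∧ dy + (-2*z) dx ∧ dz + (2*x - 4*z) dy ∧ dz.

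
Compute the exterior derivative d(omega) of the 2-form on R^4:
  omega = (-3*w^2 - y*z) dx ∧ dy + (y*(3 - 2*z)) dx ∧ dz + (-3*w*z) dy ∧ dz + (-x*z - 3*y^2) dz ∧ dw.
d(omega) = (-y + 2*z - 3) dx ∧ dy ∧ dz + (-6*w) dx ∧ dy ∧ dw + (-6*y - 3*z) dy ∧ dz ∧ dw + (-z) dx ∧ dz ∧ dw

For a 2-form omega = sum_{i<j} g_{ij} dx_i ∧ dx_j, the exterior derivative is
  d(omega) = sum_{i<j} d(g_{ij}) ∧ dx_i ∧ dx_j = sum_{i<j, k} (∂g_{ij}/∂x_k) dx_k ∧ dx_i ∧ dx_j.
Expand each term, using dx_k ∧ dx_i ∧ dx_j = sgn(permutation) dx_{(a)} ∧ dx_{(b)} ∧ dx_{(c)} with (a < b < c) sorted:
  d(-3*w^2 - y*z) includes (∂/∂z)(-3*w^2 - y*z) dz = (-y) dz, which multiplied by dx ∧ dy gives (-y) dx ∧ dy ∧ dz
  d(-3*w^2 - y*z) includes (∂/∂w)(-3*w^2 - y*z) dw = (-6*w) dw, which multiplied by dx ∧ dy gives (-6*w) dx ∧ dy ∧ dw
  d(y*(3 - 2*z)) includes (∂/∂y)(y*(3 - 2*z)) dy = (3 - 2*z) dy, which multiplied by dx ∧ dz gives (2*z - 3) dx ∧ dy ∧ dz
  d(-3*w*z) includes (∂/∂w)(-3*w*z) dw = (-3*z) dw, which multiplied by dy ∧ dz gives (-3*z) dy ∧ dz ∧ dw
  d(-x*z - 3*y^2) includes (∂/∂x)(-x*z - 3*y^2) dx = (-z) dx, which multiplied by dz ∧ dw gives (-z) dx ∧ dz ∧ dw
  d(-x*z - 3*y^2) includes (∂/∂y)(-x*z - 3*y^2) dy = (-6*y) dy, which multiplied by dz ∧ dw gives (-6*y) dy ∧ dz ∧ dw
Collecting like 3-forms: d(omega) = (-y + 2*z - 3) dx ∧ dy ∧ dz + (-6*w) dx ∧ dy ∧ dw + (-6*y - 3*z) dy ∧ dz ∧ dw + (-z) dx ∧ dz ∧ dw.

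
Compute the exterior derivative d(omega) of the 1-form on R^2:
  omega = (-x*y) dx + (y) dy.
d(omega) = (x) dx ∧ dy

For a 1-form omega = sum_i f_i dx_i, the exterior derivative is
  d(omega) = sum_{i < j} (∂f_j/∂x_i - ∂f_i/∂x_j) dx_i ∧ dx_j.
  coefficient of dx ∧ dy: ∂f_2/∂x - ∂f_1/∂y = ∂(y)/∂x - ∂(-x*y)/∂y = x
Assembling: d(omega) = (x) dx ∧ dy.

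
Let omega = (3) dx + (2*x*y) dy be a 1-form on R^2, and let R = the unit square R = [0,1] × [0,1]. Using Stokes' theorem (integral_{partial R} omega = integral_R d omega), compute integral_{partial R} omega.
integral_(partial R) omega = 1

Stokes: integral_partial_R omega = integral_R d omega with d omega = (∂Q/∂x - ∂P/∂y) dx ∧ dy.
  ∂Q/∂x = 2*y
  ∂P/∂y = 0
  integrand = ∂Q/∂x - ∂P/∂y = 2*y.
Integrating over R: integral_0^1 integral_0^1 (2*y) dx dy = 1.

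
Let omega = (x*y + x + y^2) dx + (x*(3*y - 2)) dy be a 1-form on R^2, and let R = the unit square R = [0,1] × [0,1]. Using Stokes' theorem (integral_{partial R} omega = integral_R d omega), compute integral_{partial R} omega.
integral_(partial R) omega = -2

Stokes: integral_partial_R omega = integral_R d omega with d omega = (∂Q/∂x - ∂P/∂y) dx ∧ dy.
  ∂Q/∂x = 3*y - 2
  ∂P/∂y = x + 2*y
  integrand = ∂Q/∂x - ∂P/∂y = -x + y - 2.
Integrating over R: integral_0^1 integral_0^1 (-x + y - 2) dx dy = -2.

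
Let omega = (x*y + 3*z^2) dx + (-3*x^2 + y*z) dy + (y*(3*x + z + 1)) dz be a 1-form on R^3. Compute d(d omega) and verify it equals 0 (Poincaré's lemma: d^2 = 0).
d(d omega) = 0

Step 1: d omega = sum_{i<j} (∂f_j/∂x_i - ∂f_i/∂x_j) dx_i ∧ dx_j:
  coeff of dx ∧ dy: -7*x
  coeff of dx ∧ dz: 3*y - 6*z
  coeff of dy ∧ dz: 3*x - y + z + 1
Step 2: Apply d again to each 2-form coefficient. The only possible 3-form in R^3 is dx ∧ dy ∧ dz, with coefficient
  ∂(coeff of dy∧dz)/∂x - ∂(coeff of dx∧dz)/∂y + ∂(coeff of dx∧dy)/∂z
  = ∂/∂x (3*x - y + z + 1) - ∂/∂y (3*y - 6*z) + ∂/∂z (-7*x).
Each of these terms simplifies to sums of mixed partials that cancel in pairs. The result is 0 (by equality of mixed partials for smooth functions — Schwarz / Clairaut).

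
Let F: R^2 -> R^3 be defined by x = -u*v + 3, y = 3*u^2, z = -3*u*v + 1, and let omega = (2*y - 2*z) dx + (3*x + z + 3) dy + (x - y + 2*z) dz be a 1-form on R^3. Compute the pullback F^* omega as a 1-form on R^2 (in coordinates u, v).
F^* omega = (-33*u^2*v + 15*u*v^2 + 78*u - 13*v) du + (u*(3*u^2 + 15*u*v - 13)) dv

Using F^*(f dg) = (f ∘ F) d(g ∘ F), substitute each coordinate x_i by F_i(u, v) in f_i, and replace dx_i by d F_i = (∂F_i/∂u) du + (∂F_i/∂v) dv.
  For the x component: f_1(F) = 6*u^2 + 6*u*v - 2; d F_1 = (-v) du + (-u) dv
  For the y component: f_2(F) = -6*u*v + 13; d F_2 = (6*u) du + (0) dv
  For the z component: f_3(F) = -3*u^2 - 7*u*v + 5; d F_3 = (-3*v) du + (-3*u) dv
Combining and collecting du, dv coefficients:
  coeff of du: -33*u^2*v + 15*u*v^2 + 78*u - 13*v
  coeff of dv: u*(3*u^2 + 15*u*v - 13)
F^* omega = (-33*u^2*v + 15*u*v^2 + 78*u - 13*v) du + (u*(3*u^2 + 15*u*v - 13)) dv.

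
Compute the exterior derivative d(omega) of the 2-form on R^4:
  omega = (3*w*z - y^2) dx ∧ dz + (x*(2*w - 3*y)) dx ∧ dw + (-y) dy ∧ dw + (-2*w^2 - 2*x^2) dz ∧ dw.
d(omega) = (2*y) dx ∧ dy ∧ dz + (-4*x + 3*z) dx ∧ dz ∧ dw + (3*x) dx ∧ dy ∧ dw

For a 2-form omega = sum_{i<j} g_{ij} dx_i ∧ dx_j, the exterior derivative is
  d(omega) = sum_{i<j} d(g_{ij}) ∧ dx_i ∧ dx_j = sum_{i<j, k} (∂g_{ij}/∂x_k) dx_k ∧ dx_i ∧ dx_j.
Expand each term, using dx_k ∧ dx_i ∧ dx_j = sgn(permutation) dx_{(a)} ∧ dx_{(b)} ∧ dx_{(c)} with (a < b < c) sorted:
  d(3*w*z - y^2) includes (∂/∂y)(3*w*z - y^2) dy = (-2*y) dy, which multiplied by dx ∧ dz gives (2*y) dx ∧ dy ∧ dz
  d(3*w*z - y^2) includes (∂/∂w)(3*w*z - y^2) dw = (3*z) dw, which multiplied by dx ∧ dz gives (3*z) dx ∧ dz ∧ dw
  d(x*(2*w - 3*y)) includes (∂/∂y)(x*(2*w - 3*y)) dy = (-3*x) dy, which multiplied by dx ∧ dw gives (3*x) dx ∧ dy ∧ dw
  d(-2*w^2 - 2*x^2) includes (∂/∂x)(-2*w^2 - 2*x^2) dx = (-4*x) dx, which multiplied by dz ∧ dw gives (-4*x) dx ∧ dz ∧ dw
Collecting like 3-forms: d(omega) = (2*y) dx ∧ dy ∧ dz + (-4*x + 3*z) dx ∧ dz ∧ dw + (3*x) dx ∧ dy ∧ dw.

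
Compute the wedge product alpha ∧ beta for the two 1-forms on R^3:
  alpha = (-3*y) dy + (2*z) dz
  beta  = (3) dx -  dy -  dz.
alpha ∧ beta = (9*y) dx ∧ dy + (3*y + 2*z) dy ∧ dz + (-6*z) dx ∧ dz

Distribute the wedge, using dx_i ∧ dx_j = -dx_j ∧ dx_i and dx_i ∧ dx_i = 0. For each pair (i, j) with i < j, the coefficient of dx_i ∧ dx_j in alpha ∧ beta is (alpha_i * beta_j - alpha_j * beta_i). Collecting: alpha ∧ beta = (9*y) dx ∧ dy + (3*y + 2*z) dy ∧ dz + (-6*z) dx ∧ dz.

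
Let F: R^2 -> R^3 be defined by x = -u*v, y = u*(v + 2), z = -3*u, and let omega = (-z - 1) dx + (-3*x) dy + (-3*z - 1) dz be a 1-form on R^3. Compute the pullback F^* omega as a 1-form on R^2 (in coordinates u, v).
F^* omega = (3*u*v^2 + 3*u*v - 27*u + v + 3) du + (u*(3*u*v - 3*u + 1)) dv

Using F^*(f dg) = (f ∘ F) d(g ∘ F), substitute each coordinate x_i by F_i(u, v) in f_i, and replace dx_i by d F_i = (∂F_i/∂u) du + (∂F_i/∂v) dv.
  For the x component: f_1(F) = 3*u - 1; d F_1 = (-v) du + (-u) dv
  For the y component: f_2(F) = 3*u*v; d F_2 = (v + 2) du + (u) dv
  For the z component: f_3(F) = 9*u - 1; d F_3 = (-3) du + (0) dv
Combining and collecting du, dv coefficients:
  coeff of du: 3*u*v^2 + 3*u*v - 27*u + v + 3
  coeff of dv: u*(3*u*v - 3*u + 1)
F^* omega = (3*u*v^2 + 3*u*v - 27*u + v + 3) du + (u*(3*u*v - 3*u + 1)) dv.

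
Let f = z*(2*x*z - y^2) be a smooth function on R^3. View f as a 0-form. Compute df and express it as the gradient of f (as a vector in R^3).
df = (2*z^2) dx + (-2*y*z) dy + (4*x*z - y^2) dz; grad f = (2*z^2, -2*y*z, 4*x*z - y^2)

For a 0-form f, d f = (∂f/∂x) dx + (∂f/∂y) dy + (∂f/∂z) dz. The components of the vector representation are exactly the entries of grad f in Cartesian coordinates:
  ∂f/∂x = 2*z^2
  ∂f/∂y = -2*y*z
  ∂f/∂z = 4*x*z - y^2.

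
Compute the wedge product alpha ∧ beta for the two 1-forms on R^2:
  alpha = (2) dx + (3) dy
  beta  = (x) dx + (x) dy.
alpha ∧ beta = (-x) dx ∧ dy

Distribute the wedge, using dx_i ∧ dx_j = -dx_j ∧ dx_i and dx_i ∧ dx_i = 0. For each pair (i, j) with i < j, the coefficient of dx_i ∧ dx_j in alpha ∧ beta is (alpha_i * beta_j - alpha_j * beta_i). Collecting: alpha ∧ beta = (-x) dx ∧ dy.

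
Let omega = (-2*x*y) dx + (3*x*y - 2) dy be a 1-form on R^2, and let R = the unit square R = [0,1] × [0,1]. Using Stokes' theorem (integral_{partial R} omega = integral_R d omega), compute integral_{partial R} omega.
integral_(partial R) omega = 5/2

Stokes: integral_partial_R omega = integral_R d omega with d omega = (∂Q/∂x - ∂P/∂y) dx ∧ dy.
  ∂Q/∂x = 3*y
  ∂P/∂y = -2*x
  integrand = ∂Q/∂x - ∂P/∂y = 2*x + 3*y.
Integrating over R: integral_0^1 integral_0^1 (2*x + 3*y) dx dy = 5/2.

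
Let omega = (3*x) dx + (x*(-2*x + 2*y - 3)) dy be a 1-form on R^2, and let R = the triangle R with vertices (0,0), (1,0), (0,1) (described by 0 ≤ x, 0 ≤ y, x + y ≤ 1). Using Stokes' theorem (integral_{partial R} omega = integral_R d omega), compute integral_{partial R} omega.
integral_(partial R) omega = -11/6

Stokes: integral_partial_R omega = integral_R d omega with d omega = (∂Q/∂x - ∂P/∂y) dx ∧ dy.
  ∂Q/∂x = -4*x + 2*y - 3
  ∂P/∂y = 0
  integrand = ∂Q/∂x - ∂P/∂y = -4*x + 2*y - 3.
Integrating over R: integral_0^1 integral_0^{1-x} (-4*x + 2*y - 3) dy dx = -11/6.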